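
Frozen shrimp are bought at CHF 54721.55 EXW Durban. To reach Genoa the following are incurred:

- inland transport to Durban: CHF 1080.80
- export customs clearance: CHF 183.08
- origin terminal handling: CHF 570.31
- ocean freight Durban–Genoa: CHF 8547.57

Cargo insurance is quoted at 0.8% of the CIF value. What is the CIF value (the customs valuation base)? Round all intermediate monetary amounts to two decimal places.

CIF value: CHF 65628.34

Let C be the CIF value. C = EXW price + pre-shipment costs + freight + 0.8% × C
C − 0.8% × C = 54721.55 + 1080.80 + 183.08 + 570.31 + 8547.57
0.992 × C = 65103.31
C = 65103.31 / 0.992 = 65628.34
Insurance premium = 0.8% × 65628.34 = 525.03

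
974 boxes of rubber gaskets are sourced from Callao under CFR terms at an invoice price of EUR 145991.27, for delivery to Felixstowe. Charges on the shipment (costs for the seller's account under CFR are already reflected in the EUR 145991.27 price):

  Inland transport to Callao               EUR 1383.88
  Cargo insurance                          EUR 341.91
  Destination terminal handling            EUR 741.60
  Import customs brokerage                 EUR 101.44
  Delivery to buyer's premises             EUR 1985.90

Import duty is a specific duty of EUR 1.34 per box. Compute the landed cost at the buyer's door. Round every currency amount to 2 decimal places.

Total landed cost: EUR 150467.28

CFR: the seller pays costs through ocean freight to the destination port, but not insurance.
Already in the invoice (seller's account under CFR): inland to port — exclude.
CIF value = CFR price + insurance = 145991.27 + 341.91 = 146333.18
Import duty = 974 × 1.34 = 1305.16
Buyer bears: insurance 341.91 + destination terminal 741.60 + brokerage 101.44 + delivery 1985.90 + duty 1305.16 = 4476.01
Landed cost = invoice 145991.27 + 4476.01 = 150467.28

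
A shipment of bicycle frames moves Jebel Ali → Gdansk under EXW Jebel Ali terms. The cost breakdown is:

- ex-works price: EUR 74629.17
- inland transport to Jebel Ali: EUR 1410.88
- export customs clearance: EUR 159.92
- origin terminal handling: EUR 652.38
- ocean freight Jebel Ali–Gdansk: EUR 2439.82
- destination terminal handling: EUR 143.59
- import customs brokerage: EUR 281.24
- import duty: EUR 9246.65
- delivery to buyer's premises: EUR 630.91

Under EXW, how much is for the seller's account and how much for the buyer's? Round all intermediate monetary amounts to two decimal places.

Seller: EUR 74629.17; buyer: EUR 14965.39

EXW: the seller makes goods available at their premises; the buyer bears all onward costs.
Seller's account: goods 74629.17 = 74629.17
Buyer's account: inland to port 1410.88 + export clearance 159.92 + origin terminal 652.38 + freight 2439.82 + destination terminal 143.59 + brokerage 281.24 + duty 9246.65 + delivery 630.91 = 14965.39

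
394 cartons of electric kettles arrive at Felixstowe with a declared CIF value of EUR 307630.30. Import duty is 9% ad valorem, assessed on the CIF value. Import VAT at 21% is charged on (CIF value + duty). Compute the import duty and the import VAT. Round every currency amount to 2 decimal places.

Import duty: EUR 27686.73; import VAT: EUR 70416.58

Import duty = 307630.30 × 9% = 27686.73
VAT base = CIF + duty = 307630.30 + 27686.73 = 335317.03
Import VAT = 335317.03 × 21% = 70416.58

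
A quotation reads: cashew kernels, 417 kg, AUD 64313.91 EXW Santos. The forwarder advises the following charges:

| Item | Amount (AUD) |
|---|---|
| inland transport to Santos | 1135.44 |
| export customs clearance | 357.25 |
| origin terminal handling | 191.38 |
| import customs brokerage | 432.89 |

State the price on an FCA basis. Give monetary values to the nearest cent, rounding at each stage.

FCA price: AUD 65806.60

Not relevant to the conversion: origin terminal, brokerage — on the buyer under both terms; not part of either seller's price.
From EXW to FCA, the seller additionally bears: inland to port, export clearance.
FCA price = 64313.91 + 1135.44 + 357.25 = 65806.60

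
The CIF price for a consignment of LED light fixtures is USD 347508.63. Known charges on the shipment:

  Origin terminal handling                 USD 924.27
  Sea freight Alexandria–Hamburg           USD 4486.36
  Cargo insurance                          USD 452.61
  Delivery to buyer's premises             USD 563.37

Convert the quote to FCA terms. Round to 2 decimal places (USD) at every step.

Not relevant to the conversion: delivery — on the buyer under both terms; not part of either seller's price.
From CIF to FCA, the seller no longer bears: origin terminal, freight, insurance.
FCA price = 347508.63 − 924.27 − 4486.36 − 452.61 = 341645.39

FCA price: USD 341645.39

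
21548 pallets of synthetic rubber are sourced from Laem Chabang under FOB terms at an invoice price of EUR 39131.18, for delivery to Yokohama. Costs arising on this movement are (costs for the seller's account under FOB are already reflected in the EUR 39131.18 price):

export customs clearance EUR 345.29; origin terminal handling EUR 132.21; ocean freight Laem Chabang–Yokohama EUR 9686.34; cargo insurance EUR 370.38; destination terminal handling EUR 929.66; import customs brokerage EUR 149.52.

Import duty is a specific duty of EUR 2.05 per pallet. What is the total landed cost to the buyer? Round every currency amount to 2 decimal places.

FOB: the seller bears costs until goods are on board at the origin port; the buyer bears freight, insurance and all costs thereafter.
Already in the invoice (seller's account under FOB): export clearance, origin terminal — exclude.
CIF value = FOB price + freight + insurance = 39131.18 + 9686.34 + 370.38 = 49187.90
Import duty = 21548 × 2.05 = 44173.40
Buyer bears: freight 9686.34 + insurance 370.38 + destination terminal 929.66 + brokerage 149.52 + duty 44173.40 = 55309.30
Landed cost = invoice 39131.18 + 55309.30 = 94440.48

Total landed cost: EUR 94440.48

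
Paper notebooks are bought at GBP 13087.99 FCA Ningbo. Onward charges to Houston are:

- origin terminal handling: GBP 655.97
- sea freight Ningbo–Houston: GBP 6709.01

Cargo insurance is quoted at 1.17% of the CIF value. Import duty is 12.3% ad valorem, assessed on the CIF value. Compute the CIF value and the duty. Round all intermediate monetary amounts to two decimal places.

Let C be the CIF value. C = FCA price + pre-shipment costs + freight + 1.17% × C
C − 1.17% × C = 13087.99 + 655.97 + 6709.01
0.9883 × C = 20452.97
C = 20452.97 / 0.9883 = 20695.10
Insurance premium = 1.17% × 20695.10 = 242.13
Import duty = 20695.10 × 12.3% = 2545.50

CIF value: GBP 20695.10; import duty: GBP 2545.50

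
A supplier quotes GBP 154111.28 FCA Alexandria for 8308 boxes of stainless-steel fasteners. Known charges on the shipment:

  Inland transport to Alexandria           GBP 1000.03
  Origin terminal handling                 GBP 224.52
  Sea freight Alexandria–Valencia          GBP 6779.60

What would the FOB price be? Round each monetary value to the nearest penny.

Not relevant to the conversion: inland to port — on the seller under both FCA and FOB; already in the FCA price and stays in the FOB price. freight — on the buyer under both terms; not part of either seller's price.
From FCA to FOB, the seller additionally bears: origin terminal.
FOB price = 154111.28 + 224.52 = 154335.80

FOB price: GBP 154335.80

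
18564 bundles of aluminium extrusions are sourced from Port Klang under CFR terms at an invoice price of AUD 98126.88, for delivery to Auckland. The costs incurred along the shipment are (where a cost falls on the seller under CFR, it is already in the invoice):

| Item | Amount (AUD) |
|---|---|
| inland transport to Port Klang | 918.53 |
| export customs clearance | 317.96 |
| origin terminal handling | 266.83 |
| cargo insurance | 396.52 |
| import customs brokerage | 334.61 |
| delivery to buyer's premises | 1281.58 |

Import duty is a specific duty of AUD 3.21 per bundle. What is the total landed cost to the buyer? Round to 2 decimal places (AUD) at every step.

Total landed cost: AUD 159730.03

CFR: the seller pays costs through ocean freight to the destination port, but not insurance.
Already in the invoice (seller's account under CFR): inland to port, export clearance, origin terminal — exclude.
CIF value = CFR price + insurance = 98126.88 + 396.52 = 98523.40
Import duty = 18564 × 3.21 = 59590.44
Buyer bears: insurance 396.52 + brokerage 334.61 + delivery 1281.58 + duty 59590.44 = 61603.15
Landed cost = invoice 98126.88 + 61603.15 = 159730.03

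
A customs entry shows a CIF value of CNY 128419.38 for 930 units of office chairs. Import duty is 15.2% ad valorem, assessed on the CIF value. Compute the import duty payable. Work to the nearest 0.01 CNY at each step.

Import duty: CNY 19519.75

Import duty = 128419.38 × 15.2% = 19519.75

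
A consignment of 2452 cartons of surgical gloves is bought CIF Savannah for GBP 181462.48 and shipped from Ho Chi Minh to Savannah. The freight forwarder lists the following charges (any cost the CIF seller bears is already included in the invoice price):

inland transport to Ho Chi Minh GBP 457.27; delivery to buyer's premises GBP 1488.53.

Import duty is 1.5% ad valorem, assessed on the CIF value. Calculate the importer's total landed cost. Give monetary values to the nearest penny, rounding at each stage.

Total landed cost: GBP 185672.95

CIF: the seller pays costs through ocean freight and marine insurance to the destination port.
Already in the invoice (seller's account under CIF): inland to port — exclude.
The CIF price already equals the CIF value: 181462.48
Import duty = 181462.48 × 1.5% = 2721.94
Buyer bears: delivery 1488.53 + duty 2721.94 = 4210.47
Landed cost = invoice 181462.48 + 4210.47 = 185672.95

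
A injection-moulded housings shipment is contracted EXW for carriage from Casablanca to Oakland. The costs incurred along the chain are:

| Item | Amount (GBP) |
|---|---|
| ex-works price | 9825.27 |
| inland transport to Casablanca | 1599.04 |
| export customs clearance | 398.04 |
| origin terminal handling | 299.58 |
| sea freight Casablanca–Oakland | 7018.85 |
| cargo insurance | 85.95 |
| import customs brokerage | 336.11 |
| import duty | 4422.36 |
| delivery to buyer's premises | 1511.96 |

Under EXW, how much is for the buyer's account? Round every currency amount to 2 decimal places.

EXW: the seller makes goods available at their premises; the buyer bears all onward costs.
Seller's account: goods 9825.27 = 9825.27
Buyer's account: inland to port 1599.04 + export clearance 398.04 + origin terminal 299.58 + freight 7018.85 + insurance 85.95 + brokerage 336.11 + duty 4422.36 + delivery 1511.96 = 15671.89

Buyer's account: GBP 15671.89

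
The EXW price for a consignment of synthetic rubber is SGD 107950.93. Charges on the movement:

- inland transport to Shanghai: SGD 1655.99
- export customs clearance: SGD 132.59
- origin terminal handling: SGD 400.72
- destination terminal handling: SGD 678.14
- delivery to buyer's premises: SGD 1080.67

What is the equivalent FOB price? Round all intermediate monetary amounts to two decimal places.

FOB price: SGD 110140.23

Not relevant to the conversion: delivery, destination terminal — on the buyer under both terms; not part of either seller's price.
From EXW to FOB, the seller additionally bears: inland to port, export clearance, origin terminal.
FOB price = 107950.93 + 1655.99 + 132.59 + 400.72 = 110140.23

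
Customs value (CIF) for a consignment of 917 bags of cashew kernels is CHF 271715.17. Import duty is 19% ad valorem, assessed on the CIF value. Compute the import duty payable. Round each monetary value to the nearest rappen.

Import duty: CHF 51625.88

Import duty = 271715.17 × 19% = 51625.88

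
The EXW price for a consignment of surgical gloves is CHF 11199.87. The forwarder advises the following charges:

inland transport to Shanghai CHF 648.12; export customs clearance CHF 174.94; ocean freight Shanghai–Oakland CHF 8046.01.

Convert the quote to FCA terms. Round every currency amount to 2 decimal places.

FCA price: CHF 12022.93

Not relevant to the conversion: freight — on the buyer under both terms; not part of either seller's price.
From EXW to FCA, the seller additionally bears: inland to port, export clearance.
FCA price = 11199.87 + 648.12 + 174.94 = 12022.93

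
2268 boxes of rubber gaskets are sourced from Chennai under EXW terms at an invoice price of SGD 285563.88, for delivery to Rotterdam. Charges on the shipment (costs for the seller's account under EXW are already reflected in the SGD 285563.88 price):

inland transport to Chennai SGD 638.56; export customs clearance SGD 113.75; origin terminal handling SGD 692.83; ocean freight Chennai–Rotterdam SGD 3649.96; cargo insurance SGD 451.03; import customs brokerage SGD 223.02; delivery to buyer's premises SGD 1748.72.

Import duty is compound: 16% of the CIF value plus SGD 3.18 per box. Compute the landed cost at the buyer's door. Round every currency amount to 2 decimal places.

Total landed cost: SGD 346871.59

EXW: the seller makes goods available at their premises; the buyer bears all onward costs.
CIF value = EXW price + inland to port + export clearance + origin terminal + freight + insurance = 285563.88 + 638.56 + 113.75 + 692.83 + 3649.96 + 451.03 = 291110.01
Ad valorem component: 291110.01 × 16% = 46577.60
Specific component: 2268 × 3.18 = 7212.24
Import duty = 46577.60 + 7212.24 = 53789.84
Buyer bears: inland to port 638.56 + export clearance 113.75 + origin terminal 692.83 + freight 3649.96 + insurance 451.03 + brokerage 223.02 + delivery 1748.72 + duty 53789.84 = 61307.71
Landed cost = invoice 285563.88 + 61307.71 = 346871.59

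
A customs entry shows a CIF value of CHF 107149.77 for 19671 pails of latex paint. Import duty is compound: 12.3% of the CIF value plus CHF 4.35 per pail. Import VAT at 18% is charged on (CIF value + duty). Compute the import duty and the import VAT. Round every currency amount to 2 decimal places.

Import duty: CHF 98748.27; import VAT: CHF 37061.65

Ad valorem component: 107149.77 × 12.3% = 13179.42
Specific component: 19671 × 4.35 = 85568.85
Import duty = 13179.42 + 85568.85 = 98748.27
VAT base = CIF + duty = 107149.77 + 98748.27 = 205898.04
Import VAT = 205898.04 × 18% = 37061.65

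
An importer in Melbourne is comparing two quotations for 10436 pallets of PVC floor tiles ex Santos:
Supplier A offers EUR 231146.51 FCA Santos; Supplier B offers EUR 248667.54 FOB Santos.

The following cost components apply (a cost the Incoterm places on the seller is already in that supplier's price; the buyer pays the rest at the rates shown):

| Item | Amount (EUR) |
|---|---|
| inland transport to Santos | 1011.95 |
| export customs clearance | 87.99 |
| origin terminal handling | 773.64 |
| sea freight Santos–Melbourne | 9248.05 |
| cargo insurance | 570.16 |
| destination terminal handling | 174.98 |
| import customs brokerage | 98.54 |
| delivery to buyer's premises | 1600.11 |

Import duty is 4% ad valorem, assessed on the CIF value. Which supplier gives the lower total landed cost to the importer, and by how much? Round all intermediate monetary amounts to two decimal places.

Supplier A is cheaper by EUR 17417.29

Supplier A (FCA):
CIF value = FCA price + origin terminal + freight + insurance = 231146.51 + 773.64 + 9248.05 + 570.16 = 241738.36
Import duty = 241738.36 × 4% = 9669.53
Buyer bears (A): 773.64 + 9248.05 + 570.16 + 174.98 + 98.54 + 1600.11 = 12465.48
Landed cost (A) = invoice 231146.51 + 12465.48 + duty 9669.53 = 253281.52
Supplier B (FOB):
CIF value = FOB price + freight + insurance = 248667.54 + 9248.05 + 570.16 = 258485.75
Import duty = 258485.75 × 4% = 10339.43
Buyer bears (B): 9248.05 + 570.16 + 174.98 + 98.54 + 1600.11 = 11691.84
Landed cost (B) = invoice 248667.54 + 11691.84 + duty 10339.43 = 270698.81
Difference = |253281.52 − 270698.81| = 17417.29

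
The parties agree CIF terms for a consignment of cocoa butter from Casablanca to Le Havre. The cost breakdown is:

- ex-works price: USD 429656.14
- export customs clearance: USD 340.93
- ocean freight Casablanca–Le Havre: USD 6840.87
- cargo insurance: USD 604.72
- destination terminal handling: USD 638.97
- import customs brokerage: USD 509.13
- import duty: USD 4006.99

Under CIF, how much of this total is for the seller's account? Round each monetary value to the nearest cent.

CIF: the seller pays costs through ocean freight and marine insurance to the destination port.
Seller's account: goods 429656.14 + export clearance 340.93 + freight 6840.87 + insurance 604.72 = 437442.66
Buyer's account: destination terminal 638.97 + brokerage 509.13 + duty 4006.99 = 5155.09

Seller's account: USD 437442.66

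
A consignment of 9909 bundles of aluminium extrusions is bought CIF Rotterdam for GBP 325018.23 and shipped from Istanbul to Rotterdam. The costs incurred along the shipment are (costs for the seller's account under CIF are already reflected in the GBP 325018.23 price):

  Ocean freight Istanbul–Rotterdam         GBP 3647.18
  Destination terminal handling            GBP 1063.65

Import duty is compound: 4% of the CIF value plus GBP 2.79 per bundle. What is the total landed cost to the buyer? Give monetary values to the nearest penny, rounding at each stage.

Total landed cost: GBP 366728.72

CIF: the seller pays costs through ocean freight and marine insurance to the destination port.
Already in the invoice (seller's account under CIF): freight — exclude.
The CIF price already equals the CIF value: 325018.23
Ad valorem component: 325018.23 × 4% = 13000.73
Specific component: 9909 × 2.79 = 27646.11
Import duty = 13000.73 + 27646.11 = 40646.84
Buyer bears: destination terminal 1063.65 + duty 40646.84 = 41710.49
Landed cost = invoice 325018.23 + 41710.49 = 366728.72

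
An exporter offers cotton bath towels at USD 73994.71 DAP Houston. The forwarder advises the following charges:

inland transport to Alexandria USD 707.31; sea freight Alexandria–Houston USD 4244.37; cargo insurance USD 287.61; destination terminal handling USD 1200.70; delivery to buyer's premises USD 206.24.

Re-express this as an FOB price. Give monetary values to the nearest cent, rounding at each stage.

FOB price: USD 68055.79

Not relevant to the conversion: inland to port — on the seller under both DAP and FOB; already in the DAP price and stays in the FOB price.
From DAP to FOB, the seller no longer bears: freight, insurance, destination terminal, delivery.
FOB price = 73994.71 − 4244.37 − 287.61 − 1200.70 − 206.24 = 68055.79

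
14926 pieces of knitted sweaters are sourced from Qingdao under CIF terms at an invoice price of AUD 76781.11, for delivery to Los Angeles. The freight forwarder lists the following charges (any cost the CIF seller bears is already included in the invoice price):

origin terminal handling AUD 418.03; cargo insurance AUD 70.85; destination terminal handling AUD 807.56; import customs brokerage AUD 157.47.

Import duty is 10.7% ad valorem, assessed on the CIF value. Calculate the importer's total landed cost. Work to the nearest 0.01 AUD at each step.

Total landed cost: AUD 85961.72

CIF: the seller pays costs through ocean freight and marine insurance to the destination port.
Already in the invoice (seller's account under CIF): origin terminal, insurance — exclude.
The CIF price already equals the CIF value: 76781.11
Import duty = 76781.11 × 10.7% = 8215.58
Buyer bears: destination terminal 807.56 + brokerage 157.47 + duty 8215.58 = 9180.61
Landed cost = invoice 76781.11 + 9180.61 = 85961.72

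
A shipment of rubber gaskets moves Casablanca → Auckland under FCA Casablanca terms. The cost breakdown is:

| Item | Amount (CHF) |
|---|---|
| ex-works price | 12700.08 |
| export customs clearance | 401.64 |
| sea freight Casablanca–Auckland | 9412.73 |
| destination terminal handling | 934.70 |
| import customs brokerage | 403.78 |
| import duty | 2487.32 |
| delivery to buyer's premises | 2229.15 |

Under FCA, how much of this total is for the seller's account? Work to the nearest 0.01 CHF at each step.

FCA: the seller delivers export-cleared goods to the carrier; the buyer bears costs from that point.
Seller's account: goods 12700.08 + export clearance 401.64 = 13101.72
Buyer's account: freight 9412.73 + destination terminal 934.70 + brokerage 403.78 + duty 2487.32 + delivery 2229.15 = 15467.68

Seller's account: CHF 13101.72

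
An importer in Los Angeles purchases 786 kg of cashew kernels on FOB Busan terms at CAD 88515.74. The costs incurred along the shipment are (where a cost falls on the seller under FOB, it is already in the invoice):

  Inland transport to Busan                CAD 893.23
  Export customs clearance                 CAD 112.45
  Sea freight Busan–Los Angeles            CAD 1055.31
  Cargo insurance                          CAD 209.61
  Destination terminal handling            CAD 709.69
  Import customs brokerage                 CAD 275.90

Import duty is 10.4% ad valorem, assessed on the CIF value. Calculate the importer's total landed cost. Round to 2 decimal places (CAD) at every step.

FOB: the seller bears costs until goods are on board at the origin port; the buyer bears freight, insurance and all costs thereafter.
Already in the invoice (seller's account under FOB): inland to port, export clearance — exclude.
CIF value = FOB price + freight + insurance = 88515.74 + 1055.31 + 209.61 = 89780.66
Import duty = 89780.66 × 10.4% = 9337.19
Buyer bears: freight 1055.31 + insurance 209.61 + destination terminal 709.69 + brokerage 275.90 + duty 9337.19 = 11587.70
Landed cost = invoice 88515.74 + 11587.70 = 100103.44

Total landed cost: CAD 100103.44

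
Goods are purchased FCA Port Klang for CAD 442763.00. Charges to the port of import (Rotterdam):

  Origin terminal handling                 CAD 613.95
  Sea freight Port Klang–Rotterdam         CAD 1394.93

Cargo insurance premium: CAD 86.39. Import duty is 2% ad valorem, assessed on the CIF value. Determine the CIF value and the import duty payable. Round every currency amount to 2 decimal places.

CIF = FCA price + pre-shipment costs + freight + insurance
CIF = 442763.00 + 613.95 + 1394.93 + 86.39 = 444858.27
Import duty = 444858.27 × 2% = 8897.17

CIF value: CAD 444858.27; import duty: CAD 8897.17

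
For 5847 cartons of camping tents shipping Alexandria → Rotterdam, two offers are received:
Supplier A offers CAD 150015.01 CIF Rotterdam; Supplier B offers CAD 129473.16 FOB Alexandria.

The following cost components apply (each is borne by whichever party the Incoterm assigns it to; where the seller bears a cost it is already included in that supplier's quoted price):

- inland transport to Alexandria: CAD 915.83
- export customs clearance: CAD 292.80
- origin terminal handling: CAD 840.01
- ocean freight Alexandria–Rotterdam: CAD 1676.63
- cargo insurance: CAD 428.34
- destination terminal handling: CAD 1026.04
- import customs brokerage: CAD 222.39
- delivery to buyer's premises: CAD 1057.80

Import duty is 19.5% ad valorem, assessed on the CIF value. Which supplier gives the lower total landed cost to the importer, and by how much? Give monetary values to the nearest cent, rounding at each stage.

Supplier A (CIF):
The CIF price already equals the CIF value: 150015.01
Import duty = 150015.01 × 19.5% = 29252.93
Buyer bears (A): 1026.04 + 222.39 + 1057.80 = 2306.23
Landed cost (A) = invoice 150015.01 + 2306.23 + duty 29252.93 = 181574.17
Supplier B (FOB):
CIF value = FOB price + freight + insurance = 129473.16 + 1676.63 + 428.34 = 131578.13
Import duty = 131578.13 × 19.5% = 25657.74
Buyer bears (B): 1676.63 + 428.34 + 1026.04 + 222.39 + 1057.80 = 4411.20
Landed cost (B) = invoice 129473.16 + 4411.20 + duty 25657.74 = 159542.10
Difference = |181574.17 − 159542.10| = 22032.07

Supplier B is cheaper by CAD 22032.07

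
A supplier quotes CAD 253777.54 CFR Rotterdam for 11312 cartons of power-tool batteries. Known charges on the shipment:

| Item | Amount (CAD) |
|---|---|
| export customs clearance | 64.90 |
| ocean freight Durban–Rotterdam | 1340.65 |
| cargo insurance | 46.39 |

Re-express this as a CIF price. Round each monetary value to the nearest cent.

Not relevant to the conversion: freight, export clearance — on the seller under both CFR and CIF; already in the CFR price and stays in the CIF price.
From CFR to CIF, the seller additionally bears: insurance.
CIF price = 253777.54 + 46.39 = 253823.93

CIF price: CAD 253823.93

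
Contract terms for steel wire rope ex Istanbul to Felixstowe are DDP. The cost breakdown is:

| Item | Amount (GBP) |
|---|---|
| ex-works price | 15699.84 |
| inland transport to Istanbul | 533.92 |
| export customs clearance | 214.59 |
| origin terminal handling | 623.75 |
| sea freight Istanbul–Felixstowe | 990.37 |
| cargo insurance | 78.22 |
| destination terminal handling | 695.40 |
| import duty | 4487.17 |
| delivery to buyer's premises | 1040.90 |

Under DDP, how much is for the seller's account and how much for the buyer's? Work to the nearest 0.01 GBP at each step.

DDP: the seller bears all costs including import duty.
Seller's account: goods 15699.84 + inland to port 533.92 + export clearance 214.59 + origin terminal 623.75 + freight 990.37 + insurance 78.22 + destination terminal 695.40 + duty 4487.17 + delivery 1040.90 = 24364.16
Buyer's account: 0.00

Seller: GBP 24364.16; buyer: GBP 0.00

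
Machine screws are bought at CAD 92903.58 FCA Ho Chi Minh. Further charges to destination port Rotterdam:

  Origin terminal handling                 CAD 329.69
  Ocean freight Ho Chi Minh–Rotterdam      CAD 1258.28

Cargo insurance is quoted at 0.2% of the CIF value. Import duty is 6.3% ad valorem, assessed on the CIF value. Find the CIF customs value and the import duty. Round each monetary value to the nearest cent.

Let C be the CIF value. C = FCA price + pre-shipment costs + freight + 0.2% × C
C − 0.2% × C = 92903.58 + 329.69 + 1258.28
0.998 × C = 94491.55
C = 94491.55 / 0.998 = 94680.91
Insurance premium = 0.2% × 94680.91 = 189.36
Import duty = 94680.91 × 6.3% = 5964.90

CIF value: CAD 94680.91; import duty: CAD 5964.90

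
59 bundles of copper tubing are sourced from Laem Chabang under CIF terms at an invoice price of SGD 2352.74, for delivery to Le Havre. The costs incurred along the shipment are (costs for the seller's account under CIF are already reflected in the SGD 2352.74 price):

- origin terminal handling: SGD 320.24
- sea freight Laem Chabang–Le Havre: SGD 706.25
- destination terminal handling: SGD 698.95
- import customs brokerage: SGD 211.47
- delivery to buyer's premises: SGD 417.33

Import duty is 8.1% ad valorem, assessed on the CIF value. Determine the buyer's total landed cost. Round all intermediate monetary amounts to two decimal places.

CIF: the seller pays costs through ocean freight and marine insurance to the destination port.
Already in the invoice (seller's account under CIF): origin terminal, freight — exclude.
The CIF price already equals the CIF value: 2352.74
Import duty = 2352.74 × 8.1% = 190.57
Buyer bears: destination terminal 698.95 + brokerage 211.47 + delivery 417.33 + duty 190.57 = 1518.32
Landed cost = invoice 2352.74 + 1518.32 = 3871.06

Total landed cost: SGD 3871.06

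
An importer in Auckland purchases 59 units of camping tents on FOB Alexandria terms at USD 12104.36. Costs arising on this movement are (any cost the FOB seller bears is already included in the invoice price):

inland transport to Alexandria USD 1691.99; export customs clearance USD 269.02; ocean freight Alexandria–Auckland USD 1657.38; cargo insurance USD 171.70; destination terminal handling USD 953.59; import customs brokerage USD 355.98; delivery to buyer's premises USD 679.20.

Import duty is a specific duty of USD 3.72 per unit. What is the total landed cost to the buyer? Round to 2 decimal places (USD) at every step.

Total landed cost: USD 16141.69

FOB: the seller bears costs until goods are on board at the origin port; the buyer bears freight, insurance and all costs thereafter.
Already in the invoice (seller's account under FOB): inland to port, export clearance — exclude.
CIF value = FOB price + freight + insurance = 12104.36 + 1657.38 + 171.70 = 13933.44
Import duty = 59 × 3.72 = 219.48
Buyer bears: freight 1657.38 + insurance 171.70 + destination terminal 953.59 + brokerage 355.98 + delivery 679.20 + duty 219.48 = 4037.33
Landed cost = invoice 12104.36 + 4037.33 = 16141.69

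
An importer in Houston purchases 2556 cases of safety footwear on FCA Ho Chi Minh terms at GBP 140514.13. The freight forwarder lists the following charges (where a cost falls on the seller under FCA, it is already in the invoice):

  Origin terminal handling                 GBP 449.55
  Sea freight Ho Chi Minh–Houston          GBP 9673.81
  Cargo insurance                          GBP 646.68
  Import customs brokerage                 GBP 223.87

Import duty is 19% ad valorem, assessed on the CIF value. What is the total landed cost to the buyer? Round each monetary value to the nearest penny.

Total landed cost: GBP 180252.03

FCA: the seller delivers export-cleared goods to the carrier; the buyer bears costs from that point.
CIF value = FCA price + origin terminal + freight + insurance = 140514.13 + 449.55 + 9673.81 + 646.68 = 151284.17
Import duty = 151284.17 × 19% = 28743.99
Buyer bears: origin terminal 449.55 + freight 9673.81 + insurance 646.68 + brokerage 223.87 + duty 28743.99 = 39737.90
Landed cost = invoice 140514.13 + 39737.90 = 180252.03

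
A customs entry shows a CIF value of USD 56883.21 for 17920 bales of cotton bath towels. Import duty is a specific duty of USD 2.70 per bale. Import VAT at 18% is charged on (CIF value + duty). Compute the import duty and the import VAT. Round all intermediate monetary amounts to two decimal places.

Import duty: USD 48384.00; import VAT: USD 18948.10

Import duty = 17920 × 2.70 = 48384.00
VAT base = CIF + duty = 56883.21 + 48384.00 = 105267.21
Import VAT = 105267.21 × 18% = 18948.10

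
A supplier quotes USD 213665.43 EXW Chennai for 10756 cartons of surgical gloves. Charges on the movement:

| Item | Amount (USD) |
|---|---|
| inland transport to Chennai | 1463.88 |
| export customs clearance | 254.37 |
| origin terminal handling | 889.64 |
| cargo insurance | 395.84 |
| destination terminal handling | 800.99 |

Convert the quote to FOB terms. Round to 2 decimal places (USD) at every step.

FOB price: USD 216273.32

Not relevant to the conversion: destination terminal, insurance — on the buyer under both terms; not part of either seller's price.
From EXW to FOB, the seller additionally bears: inland to port, export clearance, origin terminal.
FOB price = 213665.43 + 1463.88 + 254.37 + 889.64 = 216273.32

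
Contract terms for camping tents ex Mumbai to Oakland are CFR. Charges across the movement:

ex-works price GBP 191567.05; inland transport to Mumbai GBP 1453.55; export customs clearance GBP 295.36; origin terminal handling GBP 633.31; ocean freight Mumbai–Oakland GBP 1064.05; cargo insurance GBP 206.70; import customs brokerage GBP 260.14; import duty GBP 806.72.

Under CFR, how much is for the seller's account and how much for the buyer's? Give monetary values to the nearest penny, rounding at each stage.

CFR: the seller pays costs through ocean freight to the destination port, but not insurance.
Seller's account: goods 191567.05 + inland to port 1453.55 + export clearance 295.36 + origin terminal 633.31 + freight 1064.05 = 195013.32
Buyer's account: insurance 206.70 + brokerage 260.14 + duty 806.72 = 1273.56

Seller: GBP 195013.32; buyer: GBP 1273.56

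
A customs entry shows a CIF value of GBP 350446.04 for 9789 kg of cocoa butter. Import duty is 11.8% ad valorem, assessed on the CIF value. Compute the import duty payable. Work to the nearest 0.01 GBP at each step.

Import duty = 350446.04 × 11.8% = 41352.63

Import duty: GBP 41352.63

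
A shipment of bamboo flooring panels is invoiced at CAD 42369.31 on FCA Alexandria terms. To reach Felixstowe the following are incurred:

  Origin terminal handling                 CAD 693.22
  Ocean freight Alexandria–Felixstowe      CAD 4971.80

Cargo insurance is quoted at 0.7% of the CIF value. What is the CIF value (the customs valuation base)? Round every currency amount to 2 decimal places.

CIF value: CAD 48372.94

Let C be the CIF value. C = FCA price + pre-shipment costs + freight + 0.7% × C
C − 0.7% × C = 42369.31 + 693.22 + 4971.80
0.993 × C = 48034.33
C = 48034.33 / 0.993 = 48372.94
Insurance premium = 0.7% × 48372.94 = 338.61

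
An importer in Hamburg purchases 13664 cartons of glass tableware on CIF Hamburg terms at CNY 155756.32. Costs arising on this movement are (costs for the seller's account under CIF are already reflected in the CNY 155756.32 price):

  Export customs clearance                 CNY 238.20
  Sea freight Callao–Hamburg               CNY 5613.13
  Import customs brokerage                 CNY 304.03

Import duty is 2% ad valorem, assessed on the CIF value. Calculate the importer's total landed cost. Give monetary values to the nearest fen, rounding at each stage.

CIF: the seller pays costs through ocean freight and marine insurance to the destination port.
Already in the invoice (seller's account under CIF): export clearance, freight — exclude.
The CIF price already equals the CIF value: 155756.32
Import duty = 155756.32 × 2% = 3115.13
Buyer bears: brokerage 304.03 + duty 3115.13 = 3419.16
Landed cost = invoice 155756.32 + 3419.16 = 159175.48

Total landed cost: CNY 159175.48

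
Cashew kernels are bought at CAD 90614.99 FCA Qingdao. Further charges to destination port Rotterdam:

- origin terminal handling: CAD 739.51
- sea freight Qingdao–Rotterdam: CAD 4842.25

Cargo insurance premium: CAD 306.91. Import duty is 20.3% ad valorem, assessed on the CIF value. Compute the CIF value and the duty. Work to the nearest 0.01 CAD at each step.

CIF = FCA price + pre-shipment costs + freight + insurance
CIF = 90614.99 + 739.51 + 4842.25 + 306.91 = 96503.66
Import duty = 96503.66 × 20.3% = 19590.24

CIF value: CAD 96503.66; import duty: CAD 19590.24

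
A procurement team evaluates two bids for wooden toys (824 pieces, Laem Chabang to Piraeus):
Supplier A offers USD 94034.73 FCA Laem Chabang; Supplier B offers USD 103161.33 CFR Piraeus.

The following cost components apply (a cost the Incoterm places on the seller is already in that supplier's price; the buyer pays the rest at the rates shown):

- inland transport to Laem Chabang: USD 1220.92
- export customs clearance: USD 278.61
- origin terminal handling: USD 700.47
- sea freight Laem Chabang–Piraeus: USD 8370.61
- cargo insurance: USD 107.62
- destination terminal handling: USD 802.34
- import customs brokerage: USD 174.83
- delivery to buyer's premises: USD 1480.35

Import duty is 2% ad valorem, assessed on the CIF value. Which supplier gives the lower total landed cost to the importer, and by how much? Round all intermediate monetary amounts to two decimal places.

Supplier A is cheaper by USD 56.63

Supplier A (FCA):
CIF value = FCA price + origin terminal + freight + insurance = 94034.73 + 700.47 + 8370.61 + 107.62 = 103213.43
Import duty = 103213.43 × 2% = 2064.27
Buyer bears (A): 700.47 + 8370.61 + 107.62 + 802.34 + 174.83 + 1480.35 = 11636.22
Landed cost (A) = invoice 94034.73 + 11636.22 + duty 2064.27 = 107735.22
Supplier B (CFR):
CIF value = CFR price + insurance = 103161.33 + 107.62 = 103268.95
Import duty = 103268.95 × 2% = 2065.38
Buyer bears (B): 107.62 + 802.34 + 174.83 + 1480.35 = 2565.14
Landed cost (B) = invoice 103161.33 + 2565.14 + duty 2065.38 = 107791.85
Difference = |107735.22 − 107791.85| = 56.63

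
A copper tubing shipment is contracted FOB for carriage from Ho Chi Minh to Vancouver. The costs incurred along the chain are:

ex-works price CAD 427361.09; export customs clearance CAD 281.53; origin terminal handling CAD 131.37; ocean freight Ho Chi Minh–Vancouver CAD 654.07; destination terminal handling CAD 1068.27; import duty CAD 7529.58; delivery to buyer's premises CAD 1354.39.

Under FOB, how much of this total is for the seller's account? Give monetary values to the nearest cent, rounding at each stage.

Seller's account: CAD 427773.99

FOB: the seller bears costs until goods are on board at the origin port; the buyer bears freight, insurance and all costs thereafter.
Seller's account: goods 427361.09 + export clearance 281.53 + origin terminal 131.37 = 427773.99
Buyer's account: freight 654.07 + destination terminal 1068.27 + duty 7529.58 + delivery 1354.39 = 10606.31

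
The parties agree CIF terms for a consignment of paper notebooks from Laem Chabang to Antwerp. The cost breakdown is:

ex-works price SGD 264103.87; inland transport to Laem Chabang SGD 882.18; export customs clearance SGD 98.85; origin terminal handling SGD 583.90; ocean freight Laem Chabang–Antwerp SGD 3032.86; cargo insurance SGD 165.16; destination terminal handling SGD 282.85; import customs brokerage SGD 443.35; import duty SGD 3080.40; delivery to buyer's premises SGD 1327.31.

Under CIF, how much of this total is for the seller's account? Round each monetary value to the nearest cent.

Seller's account: SGD 268866.82

CIF: the seller pays costs through ocean freight and marine insurance to the destination port.
Seller's account: goods 264103.87 + inland to port 882.18 + export clearance 98.85 + origin terminal 583.90 + freight 3032.86 + insurance 165.16 = 268866.82
Buyer's account: destination terminal 282.85 + brokerage 443.35 + duty 3080.40 + delivery 1327.31 = 5133.91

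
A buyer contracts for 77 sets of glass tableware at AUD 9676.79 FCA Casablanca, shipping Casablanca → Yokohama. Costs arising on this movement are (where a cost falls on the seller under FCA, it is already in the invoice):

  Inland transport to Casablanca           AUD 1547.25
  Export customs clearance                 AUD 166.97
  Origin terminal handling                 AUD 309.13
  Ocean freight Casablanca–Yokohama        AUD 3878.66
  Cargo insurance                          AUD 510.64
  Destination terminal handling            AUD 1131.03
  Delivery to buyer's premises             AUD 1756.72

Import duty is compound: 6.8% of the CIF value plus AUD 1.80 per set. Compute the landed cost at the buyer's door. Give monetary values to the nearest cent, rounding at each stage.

Total landed cost: AUD 18379.08

FCA: the seller delivers export-cleared goods to the carrier; the buyer bears costs from that point.
Already in the invoice (seller's account under FCA): inland to port, export clearance — exclude.
CIF value = FCA price + origin terminal + freight + insurance = 9676.79 + 309.13 + 3878.66 + 510.64 = 14375.22
Ad valorem component: 14375.22 × 6.8% = 977.51
Specific component: 77 × 1.80 = 138.60
Import duty = 977.51 + 138.60 = 1116.11
Buyer bears: origin terminal 309.13 + freight 3878.66 + insurance 510.64 + destination terminal 1131.03 + delivery 1756.72 + duty 1116.11 = 8702.29
Landed cost = invoice 9676.79 + 8702.29 = 18379.08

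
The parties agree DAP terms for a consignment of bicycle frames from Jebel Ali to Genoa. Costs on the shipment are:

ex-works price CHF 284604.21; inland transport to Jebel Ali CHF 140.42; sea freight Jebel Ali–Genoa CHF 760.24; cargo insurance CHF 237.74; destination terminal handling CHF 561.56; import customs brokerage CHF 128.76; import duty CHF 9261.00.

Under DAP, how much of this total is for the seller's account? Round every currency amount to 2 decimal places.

DAP: the seller bears all costs to the named destination except import duty and clearance.
Seller's account: goods 284604.21 + inland to port 140.42 + freight 760.24 + insurance 237.74 + destination terminal 561.56 = 286304.17
Buyer's account: brokerage 128.76 + duty 9261.00 = 9389.76

Seller's account: CHF 286304.17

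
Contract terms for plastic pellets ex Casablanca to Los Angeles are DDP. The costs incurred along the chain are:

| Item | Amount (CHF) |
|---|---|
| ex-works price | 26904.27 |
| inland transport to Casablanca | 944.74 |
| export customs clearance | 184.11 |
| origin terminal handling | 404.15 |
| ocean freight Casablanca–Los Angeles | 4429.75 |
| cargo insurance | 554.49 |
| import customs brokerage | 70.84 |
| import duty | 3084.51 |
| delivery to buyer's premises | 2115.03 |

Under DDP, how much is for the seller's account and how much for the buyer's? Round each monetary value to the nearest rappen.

Seller: CHF 38691.89; buyer: CHF 0.00

DDP: the seller bears all costs including import duty.
Seller's account: goods 26904.27 + inland to port 944.74 + export clearance 184.11 + origin terminal 404.15 + freight 4429.75 + insurance 554.49 + brokerage 70.84 + duty 3084.51 + delivery 2115.03 = 38691.89
Buyer's account: 0.00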